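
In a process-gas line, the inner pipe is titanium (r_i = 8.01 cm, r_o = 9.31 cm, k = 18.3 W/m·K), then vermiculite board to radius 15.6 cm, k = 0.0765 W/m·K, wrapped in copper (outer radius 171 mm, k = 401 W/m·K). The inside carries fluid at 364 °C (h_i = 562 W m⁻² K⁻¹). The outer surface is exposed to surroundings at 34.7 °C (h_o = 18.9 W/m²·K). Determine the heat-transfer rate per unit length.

Series thermal resistances, inner to outer:
  R'_conv,in = 1/(2πr h) = 1/(2π·0.0801·562) = 0.003536 m·K/W
  R'_titanium = ln(0.0931/0.0801)/(2πk) = 0.1504/(2π·18.3) = 0.001308 m·K/W
  R'_vermiculite board = ln(0.156/0.0931)/(2πk) = 0.5162/(2π·0.0765) = 1.074 m·K/W
  R'_copper = ln(0.171/0.156)/(2πk) = 0.09181/(2π·401) = 3.644×10^-5 m·K/W
  R'_conv,out = 1/(2πr h) = 1/(2π·0.171·18.9) = 0.04925 m·K/W
ΣR = 0.003536 + 0.001308 + 1.074 + 3.644×10^-5 + 0.04925 = 1.128 m·K/W
Q' = ΔT/ΣR = (364 °C − 34.7 °C)/1.128 = 292 W/m

Q' = 292 W/m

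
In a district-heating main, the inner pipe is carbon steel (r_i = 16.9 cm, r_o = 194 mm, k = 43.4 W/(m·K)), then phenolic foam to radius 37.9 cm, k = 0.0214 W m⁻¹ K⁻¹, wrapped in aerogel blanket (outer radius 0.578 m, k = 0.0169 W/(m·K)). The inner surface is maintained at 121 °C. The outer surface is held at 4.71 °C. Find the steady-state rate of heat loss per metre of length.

Series thermal resistances, inner to outer:
  R'_carbon steel = ln(0.194/0.169)/(2πk) = 0.1380/(2π·43.4) = 5.059×10^-4 m·K/W
  R'_phenolic foam = ln(0.379/0.194)/(2πk) = 0.6697/(2π·0.0214) = 4.980 m·K/W
  R'_aerogel blanket = ln(0.578/0.379)/(2πk) = 0.4220/(2π·0.0169) = 3.975 m·K/W
ΣR = 5.059×10^-4 + 4.980 + 3.975 = 8.956 m·K/W
Q' = ΔT/ΣR = (121 °C − 4.71 °C)/8.956 = 13.0 W/m

Q' = 13.0 W/m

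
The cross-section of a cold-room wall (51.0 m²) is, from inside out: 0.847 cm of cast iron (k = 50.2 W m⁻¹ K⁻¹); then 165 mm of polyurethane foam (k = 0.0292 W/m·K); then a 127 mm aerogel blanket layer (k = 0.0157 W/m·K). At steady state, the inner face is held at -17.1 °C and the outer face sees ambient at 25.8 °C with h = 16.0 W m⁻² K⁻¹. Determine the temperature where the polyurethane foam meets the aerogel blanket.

T = 0.46 °C

Resistance network (inner→outer):
  R_cast iron = L/(kA) = 0.00847/(50.2·51.0) = 3.308×10^-6 K/W
  R_polyurethane foam = L/(kA) = 0.165/(0.0292·51.0) = 0.1108 K/W
  R_aerogel blanket = L/(kA) = 0.127/(0.0157·51.0) = 0.1586 K/W
  R_conv,out = 1/(hA) = 1/(16.0·51.0) = 0.001225 K/W
ΣR = 3.308×10^-6 + 0.1108 + 0.1586 + 0.001225 = 0.2706 K/W
Q = ΔT/ΣR = (-17.1 °C − 25.8 °C)/0.2706 = -158.5 W
From the inner boundary to the polyurethane foam/aerogel blanket interface, ΣR_partial = 0.1108 K/W.
T_interface = T_in − Q·ΣR_partial = -17.1 °C − (-158.5)(0.1108) = 0.46 °C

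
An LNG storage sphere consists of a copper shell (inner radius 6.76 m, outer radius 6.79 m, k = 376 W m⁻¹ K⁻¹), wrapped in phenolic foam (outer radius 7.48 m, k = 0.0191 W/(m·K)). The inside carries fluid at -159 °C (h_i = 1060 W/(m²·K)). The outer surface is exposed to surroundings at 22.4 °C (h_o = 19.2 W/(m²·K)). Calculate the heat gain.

Q = 3200 W

Resistance network (inner→outer):
  R_conv,in = 1/(4πr²h) = 1/(4π·6.76²·1060) = 1.643×10^-6 K/W
  R_copper = (1/6.76 − 1/6.79)/(4πk) = 6.536×10^-4/(4π·376) = 1.383×10^-7 K/W
  R_phenolic foam = (1/6.79 − 1/7.48)/(4πk) = 0.01359/(4π·0.0191) = 0.05660 K/W
  R_conv,out = 1/(4πr²h) = 1/(4π·7.48²·19.2) = 7.408×10^-5 K/W
ΣR = 1.643×10^-6 + 1.383×10^-7 + 0.05660 + 7.408×10^-5 = 0.05668 K/W
Q = ΔT/ΣR = (-159 °C − 22.4 °C)/0.05668 = -3200 W
(Negative Q ⇒ heat flows inward; heat gain = 3200 W.)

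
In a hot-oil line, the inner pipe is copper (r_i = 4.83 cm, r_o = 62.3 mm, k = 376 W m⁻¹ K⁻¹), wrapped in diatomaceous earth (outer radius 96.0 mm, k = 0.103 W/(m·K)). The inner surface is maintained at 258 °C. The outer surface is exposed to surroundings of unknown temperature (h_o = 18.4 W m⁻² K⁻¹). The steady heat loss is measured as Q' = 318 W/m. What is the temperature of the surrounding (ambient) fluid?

Sum the resistances:
  R'_copper = ln(0.0623/0.0483)/(2πk) = 0.2545/(2π·376) = 1.077×10^-4 m·K/W
  R'_diatomaceous earth = ln(0.0960/0.0623)/(2πk) = 0.4324/(2π·0.103) = 0.6681 m·K/W
  R'_conv,out = 1/(2πr h) = 1/(2π·0.0960·18.4) = 0.09010 m·K/W
ΣR = 0.7583 m·K/W
ΔT = Q'·ΣR = 318 × 0.7583 = 241.1 K
Heat flows outward, so T_out = T_in − ΔT = 258 − 241.1 = 16.9 °C

T_out = 16.9 °C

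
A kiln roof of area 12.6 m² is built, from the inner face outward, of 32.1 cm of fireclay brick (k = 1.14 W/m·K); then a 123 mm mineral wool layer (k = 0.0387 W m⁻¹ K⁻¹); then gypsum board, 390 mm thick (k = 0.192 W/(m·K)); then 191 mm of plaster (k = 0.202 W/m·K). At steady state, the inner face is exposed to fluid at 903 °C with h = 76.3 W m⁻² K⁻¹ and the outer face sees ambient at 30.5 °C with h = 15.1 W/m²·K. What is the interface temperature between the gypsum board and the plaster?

T = 166 °C

Resistance network (inner→outer):
  R_conv,in = 1/(hA) = 1/(76.3·12.6) = 0.001040 K/W
  R_fireclay brick = L/(kA) = 0.321/(1.14·12.6) = 0.02235 K/W
  R_mineral wool = L/(kA) = 0.123/(0.0387·12.6) = 0.2522 K/W
  R_gypsum board = L/(kA) = 0.390/(0.192·12.6) = 0.1612 K/W
  R_plaster = L/(kA) = 0.191/(0.202·12.6) = 0.07504 K/W
  R_conv,out = 1/(hA) = 1/(15.1·12.6) = 0.005256 K/W
ΣR = 0.001040 + 0.02235 + 0.2522 + 0.1612 + 0.07504 + 0.005256 = 0.5171 K/W
Q = ΔT/ΣR = (903 °C − 30.5 °C)/0.5171 = 1687 W
From the inner boundary to the gypsum board/plaster interface, ΣR_partial = 0.4368 K/W.
T_interface = T_in − Q·ΣR_partial = 903 °C − (1687)(0.4368) = 166 °C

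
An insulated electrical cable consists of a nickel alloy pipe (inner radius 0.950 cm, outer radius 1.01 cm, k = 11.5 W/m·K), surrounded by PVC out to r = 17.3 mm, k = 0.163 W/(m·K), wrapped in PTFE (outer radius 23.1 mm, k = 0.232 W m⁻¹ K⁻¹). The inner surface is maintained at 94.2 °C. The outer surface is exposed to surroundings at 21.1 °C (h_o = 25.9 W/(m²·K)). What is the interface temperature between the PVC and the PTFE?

T = 55.4 °C

Series thermal resistances, inner to outer:
  R'_nickel alloy = ln(0.0101/0.00950)/(2πk) = 0.06124/(2π·11.5) = 8.476×10^-4 m·K/W
  R'_PVC = ln(0.0173/0.0101)/(2πk) = 0.5382/(2π·0.163) = 0.5255 m·K/W
  R'_PTFE = ln(0.0231/0.0173)/(2πk) = 0.2891/(2π·0.232) = 0.1983 m·K/W
  R'_conv,out = 1/(2πr h) = 1/(2π·0.0231·25.9) = 0.2660 m·K/W
ΣR = 8.476×10^-4 + 0.5255 + 0.1983 + 0.2660 = 0.9906 m·K/W
Q' = ΔT/ΣR = (94.2 °C − 21.1 °C)/0.9906 = 73.79 W/m
From the inner boundary to the PVC/PTFE interface, ΣR_partial = 0.5263 m·K/W.
T_interface = T_in − Q'·ΣR_partial = 94.2 °C − (73.79)(0.5263) = 55.4 °C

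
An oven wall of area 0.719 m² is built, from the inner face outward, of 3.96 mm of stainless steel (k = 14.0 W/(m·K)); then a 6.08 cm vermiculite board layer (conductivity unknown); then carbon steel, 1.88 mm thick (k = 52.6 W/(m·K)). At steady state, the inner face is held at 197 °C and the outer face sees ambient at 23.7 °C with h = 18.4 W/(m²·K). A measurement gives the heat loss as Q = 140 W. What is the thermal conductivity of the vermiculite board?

ΣR = ΔT/Q = |197 − 23.7|/140 = 1.238 K/W
Known resistances:
  R_stainless steel = L/(kA) = 0.00396/(14.0·0.719) = 3.934×10^-4 K/W
  R_carbon steel = L/(kA) = 0.00188/(52.6·0.719) = 4.971×10^-5 K/W
  R_conv,out = 1/(hA) = 1/(18.4·0.719) = 0.07559 K/W
R_vermiculite board = ΣR − ΣR_known = 1.238 − 0.07603 = 1.162 K/W
L/(kA) = 1.162 ⇒ k = 0.0608/(1.162·0.719) = 0.0728 W/m·K

k = 0.0728 W/m·K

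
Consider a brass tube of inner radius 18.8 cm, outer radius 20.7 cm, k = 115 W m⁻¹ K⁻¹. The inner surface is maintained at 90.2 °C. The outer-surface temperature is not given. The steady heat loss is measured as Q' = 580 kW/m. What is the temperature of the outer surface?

Series resistances:
  R'_brass = ln(0.207/0.188)/(2πk) = 0.09628/(2π·115) = 1.332×10^-4 m·K/W
ΣR = 1.332×10^-4 m·K/W
ΔT = Q'·ΣR = 5.80×10^5 × 1.332×10^-4 = 77.26 K
Heat flows outward, so T_out = T_in − ΔT = 90.2 − 77.26 = 12.9 °C

T_out = 12.9 °C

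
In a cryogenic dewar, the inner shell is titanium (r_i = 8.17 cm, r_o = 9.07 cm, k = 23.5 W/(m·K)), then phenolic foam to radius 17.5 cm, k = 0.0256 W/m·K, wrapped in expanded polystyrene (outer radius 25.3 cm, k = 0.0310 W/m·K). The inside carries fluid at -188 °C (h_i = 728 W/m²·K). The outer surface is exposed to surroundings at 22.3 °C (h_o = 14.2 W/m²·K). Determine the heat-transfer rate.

Q = 9.95 W

Resistance network (inner→outer):
  R_conv,in = 1/(4πr²h) = 1/(4π·0.0817²·728) = 0.01638 K/W
  R_titanium = (1/0.0817 − 1/0.0907)/(4πk) = 1.215/(4π·23.5) = 0.004113 K/W
  R_phenolic foam = (1/0.0907 − 1/0.175)/(4πk) = 5.311/(4π·0.0256) = 16.51 K/W
  R_expanded polystyrene = (1/0.175 − 1/0.253)/(4πk) = 1.762/(4π·0.0310) = 4.522 K/W
  R_conv,out = 1/(4πr²h) = 1/(4π·0.253²·14.2) = 0.08755 K/W
ΣR = 0.01638 + 0.004113 + 16.51 + 4.522 + 0.08755 = 21.14 K/W
Q = ΔT/ΣR = (-188 °C − 22.3 °C)/21.14 = -9.95 W
(Negative Q ⇒ heat flows inward; heat gain = 9.95 W.)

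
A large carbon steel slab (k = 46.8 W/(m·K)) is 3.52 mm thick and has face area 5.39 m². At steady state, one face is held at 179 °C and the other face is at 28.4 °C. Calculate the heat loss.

Q = kA·ΔT/L = 46.8 × 5.39 × |179 °C − 28.4 °C| / 0.00352 = 1.08×10^7 W

Q = 10800 kW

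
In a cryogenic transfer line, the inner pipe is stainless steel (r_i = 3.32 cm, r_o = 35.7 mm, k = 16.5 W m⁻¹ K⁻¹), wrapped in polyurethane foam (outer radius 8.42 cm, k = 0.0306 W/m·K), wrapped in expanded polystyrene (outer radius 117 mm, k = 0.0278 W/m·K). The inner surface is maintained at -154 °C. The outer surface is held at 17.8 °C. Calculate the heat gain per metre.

Q' = 27.1 W/m

Treat each layer as a resistance in series:
  R'_stainless steel = ln(0.0357/0.0332)/(2πk) = 0.07260/(2π·16.5) = 7.003×10^-4 m·K/W
  R'_polyurethane foam = ln(0.0842/0.0357)/(2πk) = 0.8580/(2π·0.0306) = 4.463 m·K/W
  R'_expanded polystyrene = ln(0.117/0.0842)/(2πk) = 0.3290/(2π·0.0278) = 1.883 m·K/W
ΣR = 7.003×10^-4 + 4.463 + 1.883 = 6.347 m·K/W
Q' = ΔT/ΣR = (-154 °C − 17.8 °C)/6.347 = -27.1 W/m
(Negative Q' ⇒ heat flows inward; heat gain = 27.1 W/m.)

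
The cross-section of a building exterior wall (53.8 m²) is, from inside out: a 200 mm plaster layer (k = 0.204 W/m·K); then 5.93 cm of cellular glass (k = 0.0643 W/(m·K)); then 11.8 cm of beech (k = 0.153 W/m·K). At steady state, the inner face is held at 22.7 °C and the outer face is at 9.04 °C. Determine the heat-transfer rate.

Series thermal resistances, inner to outer:
  R_plaster = L/(kA) = 0.200/(0.204·53.8) = 0.01822 K/W
  R_cellular glass = L/(kA) = 0.0593/(0.0643·53.8) = 0.01714 K/W
  R_beech = L/(kA) = 0.118/(0.153·53.8) = 0.01434 K/W
ΣR = 0.01822 + 0.01714 + 0.01434 = 0.04970 K/W
Q = ΔT/ΣR = (22.7 °C − 9.04 °C)/0.04970 = 275 W

Q = 275 W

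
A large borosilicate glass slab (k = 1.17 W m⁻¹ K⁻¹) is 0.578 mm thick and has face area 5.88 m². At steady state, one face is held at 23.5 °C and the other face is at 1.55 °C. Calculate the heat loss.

Q = kA·ΔT/L = 1.17 × 5.88 × |23.5 °C − 1.55 °C| / 5.78×10^-4 = 2.61×10^5 W

Q = 2.61×10^5 W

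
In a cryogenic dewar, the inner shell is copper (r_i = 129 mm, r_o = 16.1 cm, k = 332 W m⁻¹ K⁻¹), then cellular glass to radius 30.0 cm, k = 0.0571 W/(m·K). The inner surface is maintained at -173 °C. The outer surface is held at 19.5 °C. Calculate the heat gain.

Resistance network (inner→outer):
  R_copper = (1/0.129 − 1/0.161)/(4πk) = 1.541/(4π·332) = 3.693×10^-4 K/W
  R_cellular glass = (1/0.161 − 1/0.300)/(4πk) = 2.878/(4π·0.0571) = 4.011 K/W
ΣR = 3.693×10^-4 + 4.011 = 4.011 K/W
Q = ΔT/ΣR = (-173 °C − 19.5 °C)/4.011 = -48.0 W
(Negative Q ⇒ heat flows inward; heat gain = 48.0 W.)

Q = 48.0 W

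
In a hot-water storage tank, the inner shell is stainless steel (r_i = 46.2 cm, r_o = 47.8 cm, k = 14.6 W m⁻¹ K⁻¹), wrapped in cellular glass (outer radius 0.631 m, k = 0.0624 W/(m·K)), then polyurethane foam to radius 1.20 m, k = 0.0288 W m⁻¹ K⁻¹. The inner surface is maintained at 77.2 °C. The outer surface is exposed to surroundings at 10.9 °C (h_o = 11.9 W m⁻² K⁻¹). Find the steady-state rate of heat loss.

Resistance network (inner→outer):
  R_stainless steel = (1/0.462 − 1/0.478)/(4πk) = 0.07245/(4π·14.6) = 3.949×10^-4 K/W
  R_cellular glass = (1/0.478 − 1/0.631)/(4πk) = 0.5073/(4π·0.0624) = 0.6469 K/W
  R_polyurethane foam = (1/0.631 − 1/1.20)/(4πk) = 0.7515/(4π·0.0288) = 2.076 K/W
  R_conv,out = 1/(4πr²h) = 1/(4π·1.20²·11.9) = 0.004644 K/W
ΣR = 3.949×10^-4 + 0.6469 + 2.076 + 0.004644 = 2.728 K/W
Q = ΔT/ΣR = (77.2 °C − 10.9 °C)/2.728 = 24.3 W

Q = 24.3 W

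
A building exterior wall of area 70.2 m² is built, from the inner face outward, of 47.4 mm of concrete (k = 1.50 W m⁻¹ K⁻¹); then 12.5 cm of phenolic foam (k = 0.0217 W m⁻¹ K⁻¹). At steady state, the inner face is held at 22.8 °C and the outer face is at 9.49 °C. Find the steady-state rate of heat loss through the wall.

Resistance network (inner→outer):
  R_concrete = L/(kA) = 0.0474/(1.50·70.2) = 4.501×10^-4 K/W
  R_phenolic foam = L/(kA) = 0.125/(0.0217·70.2) = 0.08206 K/W
ΣR = 4.501×10^-4 + 0.08206 = 0.08251 K/W
Q = ΔT/ΣR = (22.8 °C − 9.49 °C)/0.08251 = 161 W

Q = 161 W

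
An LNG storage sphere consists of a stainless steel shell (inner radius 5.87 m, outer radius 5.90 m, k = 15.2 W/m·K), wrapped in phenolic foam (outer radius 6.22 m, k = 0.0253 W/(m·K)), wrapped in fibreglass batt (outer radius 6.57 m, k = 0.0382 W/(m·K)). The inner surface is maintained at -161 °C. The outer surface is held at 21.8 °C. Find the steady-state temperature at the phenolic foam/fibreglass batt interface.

T = -50.2 °C

Treat each layer as a resistance in series:
  R_stainless steel = (1/5.87 − 1/5.90)/(4πk) = 8.662×10^-4/(4π·15.2) = 4.535×10^-6 K/W
  R_phenolic foam = (1/5.90 − 1/6.22)/(4πk) = 0.008720/(4π·0.0253) = 0.02743 K/W
  R_fibreglass batt = (1/6.22 − 1/6.57)/(4πk) = 0.008565/(4π·0.0382) = 0.01784 K/W
ΣR = 4.535×10^-6 + 0.02743 + 0.01784 = 0.04527 K/W
Q = ΔT/ΣR = (-161 °C − 21.8 °C)/0.04527 = -4038 W
From the inner boundary to the phenolic foam/fibreglass batt interface, ΣR_partial = 0.02743 K/W.
T_interface = T_in − Q·ΣR_partial = -161 °C − (-4038)(0.02743) = -50.2 °C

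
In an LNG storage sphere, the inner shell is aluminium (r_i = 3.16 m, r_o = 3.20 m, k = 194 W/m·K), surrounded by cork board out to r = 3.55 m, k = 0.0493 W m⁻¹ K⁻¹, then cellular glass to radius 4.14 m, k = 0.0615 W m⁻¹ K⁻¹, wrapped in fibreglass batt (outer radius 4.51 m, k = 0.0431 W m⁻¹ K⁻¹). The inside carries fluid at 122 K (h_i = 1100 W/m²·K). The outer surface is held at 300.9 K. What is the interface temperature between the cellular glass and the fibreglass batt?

Series thermal resistances, inner to outer:
  R_conv,in = 1/(4πr²h) = 1/(4π·3.16²·1100) = 7.245×10^-6 K/W
  R_aluminium = (1/3.16 − 1/3.20)/(4πk) = 0.003956/(4π·194) = 1.623×10^-6 K/W
  R_cork board = (1/3.20 − 1/3.55)/(4πk) = 0.03081/(4π·0.0493) = 0.04973 K/W
  R_cellular glass = (1/3.55 − 1/4.14)/(4πk) = 0.04014/(4π·0.0615) = 0.05194 K/W
  R_fibreglass batt = (1/4.14 − 1/4.51)/(4πk) = 0.01982/(4π·0.0431) = 0.03659 K/W
ΣR = 7.245×10^-6 + 1.623×10^-6 + 0.04973 + 0.05194 + 0.03659 = 0.1383 K/W
Q = ΔT/ΣR = (122 K − 300.9 K)/0.1383 = -1294 W
From the inner boundary to the cellular glass/fibreglass batt interface, ΣR_partial = 0.1017 K/W.
T_interface = T_in − Q·ΣR_partial = 122 K − (-1294)(0.1017) = 253.6 K

T = 253.6 K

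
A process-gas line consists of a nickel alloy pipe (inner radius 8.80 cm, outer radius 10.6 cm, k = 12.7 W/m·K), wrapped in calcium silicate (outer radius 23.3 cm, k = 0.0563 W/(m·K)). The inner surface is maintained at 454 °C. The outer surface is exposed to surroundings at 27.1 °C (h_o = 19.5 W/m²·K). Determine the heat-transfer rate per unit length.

Q' = 189 W/m

Series thermal resistances, inner to outer:
  R'_nickel alloy = ln(0.106/0.0880)/(2πk) = 0.1861/(2π·12.7) = 0.002332 m·K/W
  R'_calcium silicate = ln(0.233/0.106)/(2πk) = 0.7876/(2π·0.0563) = 2.226 m·K/W
  R'_conv,out = 1/(2πr h) = 1/(2π·0.233·19.5) = 0.03503 m·K/W
ΣR = 0.002332 + 2.226 + 0.03503 = 2.263 m·K/W
Q' = ΔT/ΣR = (454 °C − 27.1 °C)/2.263 = 189 W/m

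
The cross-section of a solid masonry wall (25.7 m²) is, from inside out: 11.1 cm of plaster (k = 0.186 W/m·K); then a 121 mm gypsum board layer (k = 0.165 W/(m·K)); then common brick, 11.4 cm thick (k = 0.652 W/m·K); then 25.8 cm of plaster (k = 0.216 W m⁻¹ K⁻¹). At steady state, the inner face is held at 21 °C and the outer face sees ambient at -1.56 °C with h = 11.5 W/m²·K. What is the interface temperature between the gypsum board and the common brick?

T = 10.2 °C

Series thermal resistances, inner to outer:
  R_plaster = L/(kA) = 0.111/(0.186·25.7) = 0.02322 K/W
  R_gypsum board = L/(kA) = 0.121/(0.165·25.7) = 0.02853 K/W
  R_common brick = L/(kA) = 0.114/(0.652·25.7) = 0.006803 K/W
  R_plaster = L/(kA) = 0.258/(0.216·25.7) = 0.04648 K/W
  R_conv,out = 1/(hA) = 1/(11.5·25.7) = 0.003384 K/W
ΣR = 0.02322 + 0.02853 + 0.006803 + 0.04648 + 0.003384 = 0.1084 K/W
Q = ΔT/ΣR = (21 °C − -1.56 °C)/0.1084 = 208.1 W
From the inner boundary to the gypsum board/common brick interface, ΣR_partial = 0.05175 K/W.
T_interface = T_in − Q·ΣR_partial = 21 °C − (208.1)(0.05175) = 10.2 °C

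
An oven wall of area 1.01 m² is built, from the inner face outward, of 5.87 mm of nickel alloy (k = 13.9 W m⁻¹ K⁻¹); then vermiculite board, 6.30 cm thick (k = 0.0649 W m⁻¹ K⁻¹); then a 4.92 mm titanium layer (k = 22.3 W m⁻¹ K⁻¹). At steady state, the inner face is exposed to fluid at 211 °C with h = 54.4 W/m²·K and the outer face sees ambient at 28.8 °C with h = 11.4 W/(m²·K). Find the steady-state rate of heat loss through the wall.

Series thermal resistances, inner to outer:
  R_conv,in = 1/(hA) = 1/(54.4·1.01) = 0.01820 K/W
  R_nickel alloy = L/(kA) = 0.00587/(13.9·1.01) = 4.181×10^-4 K/W
  R_vermiculite board = L/(kA) = 0.0630/(0.0649·1.01) = 0.9611 K/W
  R_titanium = L/(kA) = 0.00492/(22.3·1.01) = 2.184×10^-4 K/W
  R_conv,out = 1/(hA) = 1/(11.4·1.01) = 0.08685 K/W
ΣR = 0.01820 + 4.181×10^-4 + 0.9611 + 2.184×10^-4 + 0.08685 = 1.067 K/W
Q = ΔT/ΣR = (211 °C − 28.8 °C)/1.067 = 171 W

Q = 171 W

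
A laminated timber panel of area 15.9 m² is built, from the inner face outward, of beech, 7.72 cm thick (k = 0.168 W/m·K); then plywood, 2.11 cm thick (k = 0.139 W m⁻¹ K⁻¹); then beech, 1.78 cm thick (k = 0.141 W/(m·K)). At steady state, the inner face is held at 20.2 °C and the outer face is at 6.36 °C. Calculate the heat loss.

Resistance network (inner→outer):
  R_beech = L/(kA) = 0.0772/(0.168·15.9) = 0.02890 K/W
  R_plywood = L/(kA) = 0.0211/(0.139·15.9) = 0.009547 K/W
  R_beech = L/(kA) = 0.0178/(0.141·15.9) = 0.007940 K/W
ΣR = 0.02890 + 0.009547 + 0.007940 = 0.04639 K/W
Q = ΔT/ΣR = (20.2 °C − 6.36 °C)/0.04639 = 298 W

Q = 298 W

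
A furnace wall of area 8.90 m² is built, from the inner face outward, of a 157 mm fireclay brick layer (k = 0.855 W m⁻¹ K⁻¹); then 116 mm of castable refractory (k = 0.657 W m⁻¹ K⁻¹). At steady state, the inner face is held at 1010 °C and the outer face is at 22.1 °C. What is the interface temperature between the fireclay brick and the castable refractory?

Resistance network (inner→outer):
  R_fireclay brick = L/(kA) = 0.157/(0.855·8.90) = 0.02063 K/W
  R_castable refractory = L/(kA) = 0.116/(0.657·8.90) = 0.01984 K/W
ΣR = 0.02063 + 0.01984 = 0.04047 K/W
Q = ΔT/ΣR = (1010 °C − 22.1 °C)/0.04047 = 24410 W
From the inner boundary to the fireclay brick/castable refractory interface, ΣR_partial = 0.02063 K/W.
T_interface = T_in − Q·ΣR_partial = 1010 °C − (24410)(0.02063) = 506 °C

T = 506 °C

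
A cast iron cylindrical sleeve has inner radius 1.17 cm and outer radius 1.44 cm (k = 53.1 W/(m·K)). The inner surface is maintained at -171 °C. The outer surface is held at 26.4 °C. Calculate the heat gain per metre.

Q' = 317 kW/m

Q' = 2πk·ΔT/ln(r₂/r₁) = 2π × 53.1 × 197.4 / ln(0.0144/0.0117) = 3.17×10^5 W/m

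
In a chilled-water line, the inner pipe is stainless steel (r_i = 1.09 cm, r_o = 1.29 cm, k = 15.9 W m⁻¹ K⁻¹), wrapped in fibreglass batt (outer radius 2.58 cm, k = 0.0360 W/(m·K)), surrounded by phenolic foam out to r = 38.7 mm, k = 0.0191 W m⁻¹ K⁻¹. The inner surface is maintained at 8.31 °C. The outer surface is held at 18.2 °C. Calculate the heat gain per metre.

Q' = 1.53 W/m

Resistance network (inner→outer):
  R'_stainless steel = ln(0.0129/0.0109)/(2πk) = 0.1685/(2π·15.9) = 0.001686 m·K/W
  R'_fibreglass batt = ln(0.0258/0.0129)/(2πk) = 0.6931/(2π·0.0360) = 3.064 m·K/W
  R'_phenolic foam = ln(0.0387/0.0258)/(2πk) = 0.4055/(2π·0.0191) = 3.379 m·K/W
ΣR = 0.001686 + 3.064 + 3.379 = 6.445 m·K/W
Q' = ΔT/ΣR = (8.31 °C − 18.2 °C)/6.445 = -1.53 W/m
(Negative Q' ⇒ heat flows inward; heat gain = 1.53 W/m.)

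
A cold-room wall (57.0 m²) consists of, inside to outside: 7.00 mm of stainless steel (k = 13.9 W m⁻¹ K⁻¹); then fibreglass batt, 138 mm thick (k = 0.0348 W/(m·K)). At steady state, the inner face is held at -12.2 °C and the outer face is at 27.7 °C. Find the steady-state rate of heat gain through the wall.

Q = 573 W

Treat each layer as a resistance in series:
  R_stainless steel = L/(kA) = 0.00700/(13.9·57.0) = 8.835×10^-6 K/W
  R_fibreglass batt = L/(kA) = 0.138/(0.0348·57.0) = 0.06957 K/W
ΣR = 8.835×10^-6 + 0.06957 = 0.06958 K/W
Q = ΔT/ΣR = (-12.2 °C − 27.7 °C)/0.06958 = -573 W
(Negative Q ⇒ heat flows inward; heat gain = 573 W.)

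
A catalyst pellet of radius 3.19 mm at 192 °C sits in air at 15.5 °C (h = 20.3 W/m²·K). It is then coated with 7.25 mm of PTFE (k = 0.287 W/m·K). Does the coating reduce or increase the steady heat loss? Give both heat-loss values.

increases: 0.458 → 1.83 W

Critical radius for a sphere: r_cr = 2k/h = 0.0283 m = 2.83 cm.
Outer radius after coating: r₂ = 0.00319 + 0.00725 = 0.01044 m.
Since r₁ < r_cr and r₂ ≤ r_cr, the coating moves toward the maximum at r_cr — heat loss rises.
Bare: R = 1/(4πr₁²h) = 385.2 K/W; Q = 176.5/385.2 = 0.458 W.
Coated: R = R_cond + R_conv = 96.33 K/W; Q = 176.5/96.33 = 1.83 W.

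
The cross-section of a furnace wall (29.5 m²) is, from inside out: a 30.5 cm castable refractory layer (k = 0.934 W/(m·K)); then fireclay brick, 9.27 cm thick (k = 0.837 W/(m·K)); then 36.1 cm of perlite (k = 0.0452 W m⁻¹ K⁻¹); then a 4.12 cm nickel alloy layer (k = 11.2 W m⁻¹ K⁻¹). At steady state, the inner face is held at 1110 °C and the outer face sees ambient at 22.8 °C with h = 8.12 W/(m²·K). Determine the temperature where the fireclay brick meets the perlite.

T = 1054 °C

Resistance network (inner→outer):
  R_castable refractory = L/(kA) = 0.305/(0.934·29.5) = 0.01107 K/W
  R_fireclay brick = L/(kA) = 0.0927/(0.837·29.5) = 0.003754 K/W
  R_perlite = L/(kA) = 0.361/(0.0452·29.5) = 0.2707 K/W
  R_nickel alloy = L/(kA) = 0.0412/(11.2·29.5) = 1.247×10^-4 K/W
  R_conv,out = 1/(hA) = 1/(8.12·29.5) = 0.004175 K/W
ΣR = 0.01107 + 0.003754 + 0.2707 + 1.247×10^-4 + 0.004175 = 0.2898 K/W
Q = ΔT/ΣR = (1110 °C − 22.8 °C)/0.2898 = 3752 W
From the inner boundary to the fireclay brick/perlite interface, ΣR_partial = 0.01482 K/W.
T_interface = T_in − Q·ΣR_partial = 1110 °C − (3752)(0.01482) = 1054 °C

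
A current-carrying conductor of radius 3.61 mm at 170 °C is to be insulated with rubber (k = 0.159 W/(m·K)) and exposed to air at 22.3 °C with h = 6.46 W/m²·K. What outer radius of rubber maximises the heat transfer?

r_cr = 2.46 cm

For a cylinder, r_cr = k_ins/h = 0.159/6.46 = 0.0246 m = 2.46 cm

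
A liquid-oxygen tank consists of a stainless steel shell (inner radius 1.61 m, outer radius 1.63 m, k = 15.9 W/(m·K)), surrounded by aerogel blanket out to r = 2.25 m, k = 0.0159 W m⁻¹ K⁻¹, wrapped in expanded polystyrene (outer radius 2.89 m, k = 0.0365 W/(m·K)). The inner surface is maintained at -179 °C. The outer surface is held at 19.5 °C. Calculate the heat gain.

Series thermal resistances, inner to outer:
  R_stainless steel = (1/1.61 − 1/1.63)/(4πk) = 0.007621/(4π·15.9) = 3.814×10^-5 K/W
  R_aerogel blanket = (1/1.63 − 1/2.25)/(4πk) = 0.1691/(4π·0.0159) = 0.8461 K/W
  R_expanded polystyrene = (1/2.25 − 1/2.89)/(4πk) = 0.09842/(4π·0.0365) = 0.2146 K/W
ΣR = 3.814×10^-5 + 0.8461 + 0.2146 = 1.061 K/W
Q = ΔT/ΣR = (-179 °C − 19.5 °C)/1.061 = -187 W
(Negative Q ⇒ heat flows inward; heat gain = 187 W.)

Q = 187 W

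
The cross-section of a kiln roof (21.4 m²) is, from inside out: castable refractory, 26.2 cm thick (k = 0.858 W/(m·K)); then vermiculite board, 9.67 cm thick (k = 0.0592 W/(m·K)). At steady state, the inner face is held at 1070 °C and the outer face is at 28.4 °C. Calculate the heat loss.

Treat each layer as a resistance in series:
  R_castable refractory = L/(kA) = 0.262/(0.858·21.4) = 0.01427 K/W
  R_vermiculite board = L/(kA) = 0.0967/(0.0592·21.4) = 0.07633 K/W
ΣR = 0.01427 + 0.07633 = 0.09060 K/W
Q = ΔT/ΣR = (1070 °C − 28.4 °C)/0.09060 = 11500 W

Q = 11500 W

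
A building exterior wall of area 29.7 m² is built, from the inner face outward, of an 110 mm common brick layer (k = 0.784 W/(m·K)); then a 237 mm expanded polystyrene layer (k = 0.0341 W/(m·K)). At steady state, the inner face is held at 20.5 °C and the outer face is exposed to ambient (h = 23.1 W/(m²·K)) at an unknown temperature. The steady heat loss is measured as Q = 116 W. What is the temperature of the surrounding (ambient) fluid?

Series resistances:
  R_common brick = L/(kA) = 0.110/(0.784·29.7) = 0.004724 K/W
  R_expanded polystyrene = L/(kA) = 0.237/(0.0341·29.7) = 0.2340 K/W
  R_conv,out = 1/(hA) = 1/(23.1·29.7) = 0.001458 K/W
ΣR = 0.2402 K/W
ΔT = Q·ΣR = 116 × 0.2402 = 27.86 K
Heat flows outward, so T_out = T_in − ΔT = 20.5 − 27.86 = -7.36 °C

T_out = -7.36 °C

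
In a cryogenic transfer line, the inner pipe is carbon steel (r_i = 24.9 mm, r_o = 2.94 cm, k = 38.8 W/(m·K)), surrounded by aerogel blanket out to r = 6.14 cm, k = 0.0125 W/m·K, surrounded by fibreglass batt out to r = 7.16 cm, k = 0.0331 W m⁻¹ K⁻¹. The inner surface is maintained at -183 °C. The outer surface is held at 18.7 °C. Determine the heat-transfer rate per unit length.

Series thermal resistances, inner to outer:
  R'_carbon steel = ln(0.0294/0.0249)/(2πk) = 0.1661/(2π·38.8) = 6.814×10^-4 m·K/W
  R'_aerogel blanket = ln(0.0614/0.0294)/(2πk) = 0.7364/(2π·0.0125) = 9.376 m·K/W
  R'_fibreglass batt = ln(0.0716/0.0614)/(2πk) = 0.1537/(2π·0.0331) = 0.7390 m·K/W
ΣR = 6.814×10^-4 + 9.376 + 0.7390 = 10.12 m·K/W
Q' = ΔT/ΣR = (-183 °C − 18.7 °C)/10.12 = -19.9 W/m
(Negative Q' ⇒ heat flows inward; heat gain = 19.9 W/m.)

Q' = 19.9 W/m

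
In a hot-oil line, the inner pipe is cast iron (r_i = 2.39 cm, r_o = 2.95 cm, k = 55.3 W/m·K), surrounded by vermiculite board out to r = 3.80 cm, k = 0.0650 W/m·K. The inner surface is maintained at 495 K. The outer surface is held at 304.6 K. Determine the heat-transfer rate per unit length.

Series thermal resistances, inner to outer:
  R'_cast iron = ln(0.0295/0.0239)/(2πk) = 0.2105/(2π·55.3) = 6.059×10^-4 m·K/W
  R'_vermiculite board = ln(0.0380/0.0295)/(2πk) = 0.2532/(2π·0.0650) = 0.6200 m·K/W
ΣR = 6.059×10^-4 + 0.6200 = 0.6206 m·K/W
Q' = ΔT/ΣR = (495 K − 304.6 K)/0.6206 = 307 W/m

Q' = 307 W/m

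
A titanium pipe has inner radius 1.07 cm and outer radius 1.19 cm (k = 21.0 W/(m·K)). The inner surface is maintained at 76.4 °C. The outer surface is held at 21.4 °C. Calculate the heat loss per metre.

Q' = 2πk·ΔT/ln(r₂/r₁) = 2π × 21.0 × 55 / ln(0.0119/0.0107) = 68300 W/m

Q' = 68.3 kW/m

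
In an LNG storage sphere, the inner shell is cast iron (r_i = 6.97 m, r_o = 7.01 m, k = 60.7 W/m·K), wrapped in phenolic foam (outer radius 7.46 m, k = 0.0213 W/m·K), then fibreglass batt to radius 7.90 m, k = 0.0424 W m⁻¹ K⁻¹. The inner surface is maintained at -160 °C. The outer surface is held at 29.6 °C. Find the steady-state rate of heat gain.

Treat each layer as a resistance in series:
  R_cast iron = (1/6.97 − 1/7.01)/(4πk) = 8.187×10^-4/(4π·60.7) = 1.073×10^-6 K/W
  R_phenolic foam = (1/7.01 − 1/7.46)/(4πk) = 0.008605/(4π·0.0213) = 0.03215 K/W
  R_fibreglass batt = (1/7.46 − 1/7.90)/(4πk) = 0.007466/(4π·0.0424) = 0.01401 K/W
ΣR = 1.073×10^-6 + 0.03215 + 0.01401 = 0.04616 K/W
Q = ΔT/ΣR = (-160 °C − 29.6 °C)/0.04616 = -4110 W
(Negative Q ⇒ heat flows inward; heat gain = 4110 W.)

Q = 4110 W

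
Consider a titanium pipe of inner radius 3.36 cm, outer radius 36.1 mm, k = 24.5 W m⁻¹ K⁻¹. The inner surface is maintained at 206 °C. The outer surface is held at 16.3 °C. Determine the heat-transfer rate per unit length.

Q' = 407 kW/m

Q' = 2πk·ΔT/ln(r₂/r₁) = 2π × 24.5 × 189.7 / ln(0.0361/0.0336) = 4.07×10^5 W/m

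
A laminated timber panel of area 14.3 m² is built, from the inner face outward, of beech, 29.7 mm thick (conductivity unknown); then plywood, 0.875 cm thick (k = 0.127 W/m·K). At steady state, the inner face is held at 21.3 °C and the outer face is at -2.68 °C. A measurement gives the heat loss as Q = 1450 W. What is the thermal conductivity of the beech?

ΣR = ΔT/Q = |21.3 − -2.68|/1450 = 0.01654 K/W
Known resistances:
  R_plywood = L/(kA) = 0.00875/(0.127·14.3) = 0.004818 K/W
R_beech = ΣR − ΣR_known = 0.01654 − 0.004818 = 0.01172 K/W
L/(kA) = 0.01172 ⇒ k = 0.0297/(0.01172·14.3) = 0.177 W/m·K

k = 0.177 W/m·K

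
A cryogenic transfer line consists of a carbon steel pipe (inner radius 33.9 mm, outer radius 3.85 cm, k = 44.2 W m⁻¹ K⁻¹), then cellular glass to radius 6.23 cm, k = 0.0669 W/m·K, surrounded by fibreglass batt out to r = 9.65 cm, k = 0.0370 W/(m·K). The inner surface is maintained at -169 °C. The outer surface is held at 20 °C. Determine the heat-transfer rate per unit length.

Treat each layer as a resistance in series:
  R'_carbon steel = ln(0.0385/0.0339)/(2πk) = 0.1272/(2π·44.2) = 4.582×10^-4 m·K/W
  R'_cellular glass = ln(0.0623/0.0385)/(2πk) = 0.4813/(2π·0.0669) = 1.145 m·K/W
  R'_fibreglass batt = ln(0.0965/0.0623)/(2πk) = 0.4376/(2π·0.0370) = 1.882 m·K/W
ΣR = 4.582×10^-4 + 1.145 + 1.882 = 3.027 m·K/W
Q' = ΔT/ΣR = (-169 °C − 20 °C)/3.027 = -62.4 W/m
(Negative Q' ⇒ heat flows inward; heat gain = 62.4 W/m.)

Q' = 62.4 W/m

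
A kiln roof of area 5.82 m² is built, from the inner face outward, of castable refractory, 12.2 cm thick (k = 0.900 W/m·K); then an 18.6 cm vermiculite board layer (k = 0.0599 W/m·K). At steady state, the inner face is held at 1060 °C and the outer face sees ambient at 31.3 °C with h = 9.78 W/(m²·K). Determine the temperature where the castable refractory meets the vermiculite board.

Treat each layer as a resistance in series:
  R_castable refractory = L/(kA) = 0.122/(0.900·5.82) = 0.02329 K/W
  R_vermiculite board = L/(kA) = 0.186/(0.0599·5.82) = 0.5335 K/W
  R_conv,out = 1/(hA) = 1/(9.78·5.82) = 0.01757 K/W
ΣR = 0.02329 + 0.5335 + 0.01757 = 0.5744 K/W
Q = ΔT/ΣR = (1060 °C − 31.3 °C)/0.5744 = 1791 W
From the inner boundary to the castable refractory/vermiculite board interface, ΣR_partial = 0.02329 K/W.
T_interface = T_in − Q·ΣR_partial = 1060 °C − (1791)(0.02329) = 1018 °C

T = 1018 °C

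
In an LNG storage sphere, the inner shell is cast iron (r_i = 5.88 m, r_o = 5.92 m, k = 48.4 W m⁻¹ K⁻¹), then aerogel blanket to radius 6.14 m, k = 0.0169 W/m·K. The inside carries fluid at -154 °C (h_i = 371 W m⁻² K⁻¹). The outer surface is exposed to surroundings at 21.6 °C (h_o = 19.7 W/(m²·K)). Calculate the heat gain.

Q = 6.14 kW

Series thermal resistances, inner to outer:
  R_conv,in = 1/(4πr²h) = 1/(4π·5.88²·371) = 6.204×10^-6 K/W
  R_cast iron = (1/5.88 − 1/5.92)/(4πk) = 0.001149/(4π·48.4) = 1.889×10^-6 K/W
  R_aerogel blanket = (1/5.92 − 1/6.14)/(4πk) = 0.006052/(4π·0.0169) = 0.02850 K/W
  R_conv,out = 1/(4πr²h) = 1/(4π·6.14²·19.7) = 1.071×10^-4 K/W
ΣR = 6.204×10^-6 + 1.889×10^-6 + 0.02850 + 1.071×10^-4 = 0.02862 K/W
Q = ΔT/ΣR = (-154 °C − 21.6 °C)/0.02862 = -6140 W
(Negative Q ⇒ heat flows inward; heat gain = 6140 W.)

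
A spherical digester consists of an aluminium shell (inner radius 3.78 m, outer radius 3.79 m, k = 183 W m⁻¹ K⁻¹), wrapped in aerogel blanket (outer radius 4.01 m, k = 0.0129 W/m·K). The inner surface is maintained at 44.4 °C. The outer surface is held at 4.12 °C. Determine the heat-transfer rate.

Treat each layer as a resistance in series:
  R_aluminium = (1/3.78 − 1/3.79)/(4πk) = 6.980×10^-4/(4π·183) = 3.035×10^-7 K/W
  R_aerogel blanket = (1/3.79 − 1/4.01)/(4πk) = 0.01448/(4π·0.0129) = 0.08930 K/W
ΣR = 3.035×10^-7 + 0.08930 = 0.08930 K/W
Q = ΔT/ΣR = (44.4 °C − 4.12 °C)/0.08930 = 451 W

Q = 451 W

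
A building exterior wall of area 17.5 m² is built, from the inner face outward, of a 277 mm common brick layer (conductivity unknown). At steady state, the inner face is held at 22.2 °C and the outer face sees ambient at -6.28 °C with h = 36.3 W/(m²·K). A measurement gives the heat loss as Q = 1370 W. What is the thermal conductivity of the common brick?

k = 0.824 W/m·K

ΣR = ΔT/Q = |22.2 − -6.28|/1370 = 0.02079 K/W
Known resistances:
  R_conv,out = 1/(hA) = 1/(36.3·17.5) = 0.001574 K/W
R_common brick = ΣR − ΣR_known = 0.02079 − 0.001574 = 0.01922 K/W
L/(kA) = 0.01922 ⇒ k = 0.277/(0.01922·17.5) = 0.824 W/m·K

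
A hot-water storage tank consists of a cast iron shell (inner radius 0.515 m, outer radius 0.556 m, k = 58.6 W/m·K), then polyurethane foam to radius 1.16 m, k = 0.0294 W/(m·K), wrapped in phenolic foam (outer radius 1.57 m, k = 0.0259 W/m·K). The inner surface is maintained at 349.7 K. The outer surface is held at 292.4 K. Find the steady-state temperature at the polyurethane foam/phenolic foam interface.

Resistance network (inner→outer):
  R_cast iron = (1/0.515 − 1/0.556)/(4πk) = 0.1432/(4π·58.6) = 1.944×10^-4 K/W
  R_polyurethane foam = (1/0.556 − 1/1.16)/(4πk) = 0.9365/(4π·0.0294) = 2.535 K/W
  R_phenolic foam = (1/1.16 − 1/1.57)/(4πk) = 0.2251/(4π·0.0259) = 0.6917 K/W
ΣR = 1.944×10^-4 + 2.535 + 0.6917 = 3.227 K/W
Q = ΔT/ΣR = (349.7 K − 292.4 K)/3.227 = 17.76 W
From the inner boundary to the polyurethane foam/phenolic foam interface, ΣR_partial = 2.535 K/W.
T_interface = T_in − Q·ΣR_partial = 349.7 K − (17.76)(2.535) = 304.7 K

T = 304.7 K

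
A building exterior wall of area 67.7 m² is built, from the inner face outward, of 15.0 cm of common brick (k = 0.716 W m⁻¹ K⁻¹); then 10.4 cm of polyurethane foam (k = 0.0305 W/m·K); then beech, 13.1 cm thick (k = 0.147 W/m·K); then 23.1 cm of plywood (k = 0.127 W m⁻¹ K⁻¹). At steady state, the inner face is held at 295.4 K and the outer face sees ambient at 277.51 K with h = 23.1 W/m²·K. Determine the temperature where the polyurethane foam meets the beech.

T = 285.2 K

Treat each layer as a resistance in series:
  R_common brick = L/(kA) = 0.150/(0.716·67.7) = 0.003094 K/W
  R_polyurethane foam = L/(kA) = 0.104/(0.0305·67.7) = 0.05037 K/W
  R_beech = L/(kA) = 0.131/(0.147·67.7) = 0.01316 K/W
  R_plywood = L/(kA) = 0.231/(0.127·67.7) = 0.02687 K/W
  R_conv,out = 1/(hA) = 1/(23.1·67.7) = 6.394×10^-4 K/W
ΣR = 0.003094 + 0.05037 + 0.01316 + 0.02687 + 6.394×10^-4 = 0.09413 K/W
Q = ΔT/ΣR = (295.4 K − 277.51 K)/0.09413 = 190.1 W
From the inner boundary to the polyurethane foam/beech interface, ΣR_partial = 0.05346 K/W.
T_interface = T_in − Q·ΣR_partial = 295.4 K − (190.1)(0.05346) = 285.2 K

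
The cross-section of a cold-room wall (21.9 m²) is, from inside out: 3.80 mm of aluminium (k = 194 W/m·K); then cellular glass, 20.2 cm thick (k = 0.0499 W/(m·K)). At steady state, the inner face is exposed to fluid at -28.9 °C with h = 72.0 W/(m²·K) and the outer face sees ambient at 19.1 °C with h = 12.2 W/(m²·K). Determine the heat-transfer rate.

Q = 254 W

Treat each layer as a resistance in series:
  R_conv,in = 1/(hA) = 1/(72.0·21.9) = 6.342×10^-4 K/W
  R_aluminium = L/(kA) = 0.00380/(194·21.9) = 8.944×10^-7 K/W
  R_cellular glass = L/(kA) = 0.202/(0.0499·21.9) = 0.1848 K/W
  R_conv,out = 1/(hA) = 1/(12.2·21.9) = 0.003743 K/W
ΣR = 6.342×10^-4 + 8.944×10^-7 + 0.1848 + 0.003743 = 0.1892 K/W
Q = ΔT/ΣR = (-28.9 °C − 19.1 °C)/0.1892 = -254 W
(Negative Q ⇒ heat flows inward; heat gain = 254 W.)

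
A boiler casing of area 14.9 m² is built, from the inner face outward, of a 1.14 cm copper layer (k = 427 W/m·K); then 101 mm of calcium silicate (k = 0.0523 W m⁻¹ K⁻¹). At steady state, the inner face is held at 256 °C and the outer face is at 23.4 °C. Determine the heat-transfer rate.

Series thermal resistances, inner to outer:
  R_copper = L/(kA) = 0.0114/(427·14.9) = 1.792×10^-6 K/W
  R_calcium silicate = L/(kA) = 0.101/(0.0523·14.9) = 0.1296 K/W
ΣR = 1.792×10^-6 + 0.1296 = 0.1296 K/W
Q = ΔT/ΣR = (256 °C − 23.4 °C)/0.1296 = 1790 W

Q = 1790 W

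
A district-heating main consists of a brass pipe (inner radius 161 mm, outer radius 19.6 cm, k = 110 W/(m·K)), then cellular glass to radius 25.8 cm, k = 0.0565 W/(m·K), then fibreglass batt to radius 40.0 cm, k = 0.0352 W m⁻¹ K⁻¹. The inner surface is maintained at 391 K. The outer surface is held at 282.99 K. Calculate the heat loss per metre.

Q' = 39.2 W/m

Treat each layer as a resistance in series:
  R'_brass = ln(0.196/0.161)/(2πk) = 0.1967/(2π·110) = 2.846×10^-4 m·K/W
  R'_cellular glass = ln(0.258/0.196)/(2πk) = 0.2748/(2π·0.0565) = 0.7742 m·K/W
  R'_fibreglass batt = ln(0.400/0.258)/(2πk) = 0.4385/(2π·0.0352) = 1.983 m·K/W
ΣR = 2.846×10^-4 + 0.7742 + 1.983 = 2.757 m·K/W
Q' = ΔT/ΣR = (391 K − 282.99 K)/2.757 = 39.2 W/m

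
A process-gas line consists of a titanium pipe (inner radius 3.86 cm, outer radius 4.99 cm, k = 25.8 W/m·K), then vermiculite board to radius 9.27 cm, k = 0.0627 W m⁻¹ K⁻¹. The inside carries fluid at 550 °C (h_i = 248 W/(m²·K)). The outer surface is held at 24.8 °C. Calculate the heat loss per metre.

Series thermal resistances, inner to outer:
  R'_conv,in = 1/(2πr h) = 1/(2π·0.0386·248) = 0.01663 m·K/W
  R'_titanium = ln(0.0499/0.0386)/(2πk) = 0.2568/(2π·25.8) = 0.001584 m·K/W
  R'_vermiculite board = ln(0.0927/0.0499)/(2πk) = 0.6193/(2π·0.0627) = 1.572 m·K/W
ΣR = 0.01663 + 0.001584 + 1.572 = 1.590 m·K/W
Q' = ΔT/ΣR = (550 °C − 24.8 °C)/1.590 = 330 W/m

Q' = 330 W/m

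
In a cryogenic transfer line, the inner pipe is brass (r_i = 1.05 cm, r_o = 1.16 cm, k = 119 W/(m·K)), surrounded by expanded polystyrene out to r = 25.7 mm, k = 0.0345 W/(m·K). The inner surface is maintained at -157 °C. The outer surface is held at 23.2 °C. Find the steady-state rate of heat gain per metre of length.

Treat each layer as a resistance in series:
  R'_brass = ln(0.0116/0.0105)/(2πk) = 0.09963/(2π·119) = 1.332×10^-4 m·K/W
  R'_expanded polystyrene = ln(0.0257/0.0116)/(2πk) = 0.7955/(2π·0.0345) = 3.670 m·K/W
ΣR = 1.332×10^-4 + 3.670 = 3.670 m·K/W
Q' = ΔT/ΣR = (-157 °C − 23.2 °C)/3.670 = -49.1 W/m
(Negative Q' ⇒ heat flows inward; heat gain = 49.1 W/m.)

Q' = 49.1 W/m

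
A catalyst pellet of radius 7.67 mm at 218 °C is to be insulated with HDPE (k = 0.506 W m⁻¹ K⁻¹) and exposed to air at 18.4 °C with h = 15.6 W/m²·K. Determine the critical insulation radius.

For a sphere, r_cr = 2k_ins/h = 2·0.506/15.6 = 0.0649 m = 6.49 cm

r_cr = 6.49 cm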